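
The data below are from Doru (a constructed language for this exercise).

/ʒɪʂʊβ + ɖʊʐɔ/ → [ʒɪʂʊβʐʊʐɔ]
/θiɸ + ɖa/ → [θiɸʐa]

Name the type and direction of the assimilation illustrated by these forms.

progressive manner assimilation

The segment that alternates is /ɖ/, which surfaces as [ʐ] when adjacent to /β/.
/ɖ/ is a stop while /β/ is a fricative; the output [ʐ] is a fricative, matching the trigger — so the feature that spreads is manner.
Place and voice are unchanged, so the assimilation is partial, not total.
Checking the remaining alternation: /ɖ/ → [ʐ] after /ɸ/ (stop → fricative, matching a fricative) — only manner changes, and always toward the preceding segment.
The trigger is the preceding segment, so the direction is progressive (perseverative).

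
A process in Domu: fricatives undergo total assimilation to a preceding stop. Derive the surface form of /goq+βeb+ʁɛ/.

[goqqebbɛ]

/β/ is the segment targeted by the rule; it sits immediately after /q/, so it assimilates completely and surfaces as [q].
At the second juncture, /ʁ/ likewise becomes [b] adjacent to /b/.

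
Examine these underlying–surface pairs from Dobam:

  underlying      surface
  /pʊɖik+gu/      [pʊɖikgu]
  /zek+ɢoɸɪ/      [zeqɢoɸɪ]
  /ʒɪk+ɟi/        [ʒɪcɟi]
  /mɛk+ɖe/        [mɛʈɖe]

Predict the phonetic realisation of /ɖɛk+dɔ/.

The data show regressive place assimilation: /k/ → [q] before /ɢ/; /k/ → [c] before /ɟ/; /k/ → [ʈ] before /ɖ/. In each pair only place changes, matching the following consonant, while manner and voice stay constant.
No alternation appears in [pʊɖikgu]: there the adjacent consonants already agree in place (/k/ and /g/ are both velar), so this form is consistent with the same rule.
The rule targets /k/ (voiceless velar stop), which sits before the trigger /d/ (alveolar).
Changing only its place to alveolar gives [t] — the voiceless alveolar stop.

[ɖɛtdɔ]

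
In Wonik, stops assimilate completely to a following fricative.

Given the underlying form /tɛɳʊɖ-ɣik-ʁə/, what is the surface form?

[tɛɳʊɣɣiʁʁə]

/ɖ/ is the segment targeted by the rule; it sits immediately before /ɣ/, so it assimilates completely and surfaces as [ɣ].
The same rule applies at the second boundary: /k/ → [ʁ] next to /ʁ/.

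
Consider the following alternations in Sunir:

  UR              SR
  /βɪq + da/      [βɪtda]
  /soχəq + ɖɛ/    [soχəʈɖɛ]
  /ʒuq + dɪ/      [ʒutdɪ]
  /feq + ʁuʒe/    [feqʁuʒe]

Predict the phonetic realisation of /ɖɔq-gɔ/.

[ɖɔkgɔ]

The data show regressive place assimilation: /q/ → [t] before /d/; /q/ → [ʈ] before /ɖ/. In each pair only place changes, matching the following consonant, while manner and voice stay constant.
No alternation appears in [feqʁuʒe]: there the adjacent consonants already agree in place (/q/ and /ʁ/ are both uvular), so this form is consistent with the same rule.
/q/ is a voiceless uvular stop. The following trigger /g/ is velar, so /q/ must become velar as well.
The voiceless velar stop is [k], so /q/ → [k].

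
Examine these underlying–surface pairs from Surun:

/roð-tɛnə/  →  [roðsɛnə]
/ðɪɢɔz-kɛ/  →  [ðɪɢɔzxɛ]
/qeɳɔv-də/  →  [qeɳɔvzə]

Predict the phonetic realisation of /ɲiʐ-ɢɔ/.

The data show progressive manner assimilation: /t/ → [s] after /ð/; /k/ → [x] after /z/; /d/ → [z] after /v/. In each pair only manner changes, matching the preceding consonant, while place and voice stay constant.
The rule targets /ɢ/ (voiced uvular stop), which sits after the trigger /ʐ/ (fricative).
Changing only its manner to fricative gives [ʁ] — the voiced uvular fricative.

[ɲiʐʁɔ]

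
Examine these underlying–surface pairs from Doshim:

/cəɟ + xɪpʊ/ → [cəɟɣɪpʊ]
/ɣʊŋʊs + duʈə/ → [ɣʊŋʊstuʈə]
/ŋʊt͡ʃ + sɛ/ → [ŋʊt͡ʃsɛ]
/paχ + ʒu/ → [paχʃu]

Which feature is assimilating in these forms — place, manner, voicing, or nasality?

Underlying /x/ is realised as [ɣ] next to /ɟ/; /ɟ/ itself does not change.
/x/ is voiceless while /ɟ/ is voiced; the output [ɣ] is voiced, matching the trigger — so the feature that spreads is voicing.
The same holds elsewhere in the data: /d/ → [t] after /s/ (voiced → voiceless, matching voiceless); /ʒ/ → [ʃ] after /χ/ (voiced → voiceless, matching voiceless) — only voicing changes, and always toward the preceding segment.
Nothing changes in [ŋʊt͡ʃsɛ]: there the adjacent consonants already agree in voicing (/s/ and /t͡ʃ/ are both voiceless), so this form is consistent with the same rule.

voicing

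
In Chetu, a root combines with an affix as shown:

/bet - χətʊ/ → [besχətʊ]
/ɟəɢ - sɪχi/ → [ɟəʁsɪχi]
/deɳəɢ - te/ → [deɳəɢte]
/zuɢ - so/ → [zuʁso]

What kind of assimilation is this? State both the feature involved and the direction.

The segment that alternates is /t/, which surfaces as [s] when adjacent to /χ/.
/t/ is a stop while /χ/ is a fricative; the output [s] is a fricative, matching the trigger — so the feature that spreads is manner.
Place and voice are unchanged, so the assimilation is partial, not total.
The other alternating form patterns the same way: /ɢ/ → [ʁ] before /s/ (stop → fricative, matching a fricative) — only manner changes, and always toward the following segment.
No alternation appears in [deɳəɢte]: there the adjacent consonants already agree in manner (/ɢ/ and /t/ are both stops), so this form is consistent with the same rule.
Since the segment that changes precedes the conditioning segment, the assimilation is regressive.

regressive manner assimilation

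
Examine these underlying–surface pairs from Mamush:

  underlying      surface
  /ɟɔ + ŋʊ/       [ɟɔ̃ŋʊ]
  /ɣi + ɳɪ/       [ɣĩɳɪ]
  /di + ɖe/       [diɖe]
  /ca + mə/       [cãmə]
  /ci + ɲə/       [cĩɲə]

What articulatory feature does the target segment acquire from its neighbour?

The vowel /ɔ/ surfaces as nasalised [ɔ̃] next to the following nasal /ŋ/ — it has acquired the [+nasal] feature of its neighbour.
The other forms show the same pattern: /i/ → [ĩ] before /ɳ/; /a/ → [ã] before /m/; /i/ → [ĩ] before /ɲ/ — each time a vowel is nasalised next to a following nasal.
No change occurs in [diɖe] because the vowel at the boundary is adjacent to an oral consonant, not a nasal (/i/ next to /ɖ/).

nasality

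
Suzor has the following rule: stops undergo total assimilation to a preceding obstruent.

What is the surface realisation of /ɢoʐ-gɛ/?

/g/ is the segment targeted by the rule; it sits immediately after /ʐ/, so it assimilates completely and surfaces as [ʐ].

[ɢoʐʐɛ]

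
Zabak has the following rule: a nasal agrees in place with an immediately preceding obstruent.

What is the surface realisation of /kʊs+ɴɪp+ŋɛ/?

The rule targets /ɴ/ (voiced uvular nasal), which sits after the trigger /s/ (alveolar).
A voiced alveolar nasal is [n], so the surface segment is [n].
The same rule applies at the second boundary: /ŋ/ → [m] next to /p/.

[kʊsnɪpmɛ]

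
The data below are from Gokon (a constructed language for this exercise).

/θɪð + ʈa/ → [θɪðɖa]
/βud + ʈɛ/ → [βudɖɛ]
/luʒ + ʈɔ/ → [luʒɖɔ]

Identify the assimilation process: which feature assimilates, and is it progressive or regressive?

progressive voicing assimilation

Comparing underlying and surface forms, /ʈ/ → [ɖ] is the alternation; the neighbouring /ð/ is constant.
The change voiceless → voiced matches the voicing of the preceding /ð/, identifying this as voicing assimilation.
Place and manner are unchanged, so the assimilation is partial, not total.
The same holds elsewhere in the data: /ʈ/ → [ɖ] after /d/ (voiceless → voiced, matching voiced); /ʈ/ → [ɖ] after /ʒ/ (voiceless → voiced, matching voiced) — only voicing changes, and always toward the preceding segment.
The trigger is the preceding segment, so the direction is progressive (perseverative).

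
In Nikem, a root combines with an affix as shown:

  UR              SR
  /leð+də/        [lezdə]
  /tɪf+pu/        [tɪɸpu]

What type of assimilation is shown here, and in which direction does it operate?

regressive place assimilation

Comparing underlying and surface forms, /ð/ → [z] is the alternation; the neighbouring /d/ is constant.
The change dental → alveolar matches the place of the following /d/, identifying this as place assimilation.
Manner and voice are unchanged, so the assimilation is partial, not total.
The other alternating form patterns the same way: /f/ → [ɸ] before /p/ (labiodental → bilabial, matching bilabial) — only place changes, and always toward the following segment.
The trigger is the following segment, so the direction is regressive (anticipatory).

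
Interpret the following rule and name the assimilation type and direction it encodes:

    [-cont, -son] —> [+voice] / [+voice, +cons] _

The structural change is [+voice], and the conditioning segment [+voice, +cons] (a voiced consonant) is itself voiced, so the target comes to share the voicing of its neighbour — voicing assimilation.
Since the environment is written before the underscore, the trigger precedes the target; the direction is progressive.

progressive voicing assimilation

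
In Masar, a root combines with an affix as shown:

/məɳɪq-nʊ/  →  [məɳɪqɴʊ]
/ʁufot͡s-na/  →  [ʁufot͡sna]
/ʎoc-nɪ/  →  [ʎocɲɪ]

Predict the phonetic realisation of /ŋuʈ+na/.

[ŋuʈɳa]

The data show progressive place assimilation: /n/ → [ɴ] after /q/; /n/ → [ɲ] after /c/. In each pair only place changes, matching the preceding consonant, while manner and voice stay constant.
Nothing changes in [ʁufot͡sna]: there the adjacent consonants already agree in place (/n/ and /t͡s/ are both alveolar), so this form is consistent with the same rule.
/n/ is a voiced alveolar nasal. The preceding trigger /ʈ/ is retroflex, so /n/ must become retroflex as well.
A voiced retroflex nasal is [ɳ], so the surface segment is [ɳ].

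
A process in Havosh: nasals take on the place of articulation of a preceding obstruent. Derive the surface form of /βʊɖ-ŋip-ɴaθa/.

[βʊɖɳipmaθa]

The rule targets /ŋ/ (voiced velar nasal), which sits after the trigger /ɖ/ (retroflex).
A voiced retroflex nasal is [ɳ], so the surface segment is [ɳ].
The same rule applies at the second boundary: /ɴ/ → [m] next to /p/.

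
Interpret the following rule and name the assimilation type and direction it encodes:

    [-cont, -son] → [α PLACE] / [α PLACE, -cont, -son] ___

The shared variable α links the value of the place features (abbreviated [PLACE]) on the target to the same value on the neighbouring segment, so place is the feature that assimilates.
The conditioning segment sits to the left of the focus bar, meaning the trigger precedes the segment that changes — progressive assimilation.

progressive place assimilation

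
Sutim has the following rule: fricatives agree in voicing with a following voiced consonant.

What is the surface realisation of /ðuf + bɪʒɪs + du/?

/f/ is a voiceless labiodental fricative. The following trigger /b/ is voiced, so /f/ must become voiced as well.
The voiced labiodental fricative is [v], so /f/ → [v].
The same rule applies at the second boundary: /s/ → [z] next to /d/.

[ðuvbɪʒɪzdu]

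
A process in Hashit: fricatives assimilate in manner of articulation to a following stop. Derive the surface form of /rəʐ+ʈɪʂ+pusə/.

The rule targets /ʐ/ (voiced retroflex fricative), which sits before the trigger /ʈ/ (stop).
A voiced retroflex stop is [ɖ], so the surface segment is [ɖ].
At the second juncture, /ʂ/ likewise becomes [ʈ] adjacent to /p/.

[rəɖʈɪʈpusə]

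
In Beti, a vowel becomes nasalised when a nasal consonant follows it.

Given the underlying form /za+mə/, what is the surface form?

/a/ sits next to the nasal /m/ and is therefore nasalised to [ã].

[zãmə]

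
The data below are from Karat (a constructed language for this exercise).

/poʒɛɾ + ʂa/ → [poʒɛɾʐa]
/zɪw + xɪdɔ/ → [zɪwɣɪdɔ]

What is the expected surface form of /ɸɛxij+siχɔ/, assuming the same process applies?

[ɸɛxijziχɔ]

The data show progressive voicing assimilation: /ʂ/ → [ʐ] after /ɾ/; /x/ → [ɣ] after /w/. In each pair only voicing changes, matching the preceding consonant, while place and manner stay constant.
The rule targets /s/ (voiceless alveolar fricative), which sits after the trigger /j/ (voiced).
The voiced alveolar fricative is [z], so /s/ → [z].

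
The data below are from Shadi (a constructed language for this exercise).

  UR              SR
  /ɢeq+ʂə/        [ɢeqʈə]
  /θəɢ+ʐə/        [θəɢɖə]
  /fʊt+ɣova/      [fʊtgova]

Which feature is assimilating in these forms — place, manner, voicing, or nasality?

Comparing underlying and surface forms, /ʂ/ → [ʈ] is the alternation; the neighbouring /q/ is constant.
The change fricative → stop matches the manner of the preceding /q/, identifying this as manner assimilation.
The other alternating forms pattern the same way: /ʐ/ → [ɖ] after /ɢ/ (fricative → stop, matching a stop); /ɣ/ → [g] after /t/ (fricative → stop, matching a stop) — only manner changes, and always toward the preceding segment.

manner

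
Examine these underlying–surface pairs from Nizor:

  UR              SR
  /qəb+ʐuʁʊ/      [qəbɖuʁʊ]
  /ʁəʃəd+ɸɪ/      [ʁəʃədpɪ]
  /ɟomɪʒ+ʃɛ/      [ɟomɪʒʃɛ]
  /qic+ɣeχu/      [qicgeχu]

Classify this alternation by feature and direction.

progressive manner assimilation

Underlying /ʐ/ is realised as [ɖ] next to /b/; /b/ itself does not change.
/ʐ/ is a fricative while /b/ is a stop; the output [ɖ] is a stop, matching the trigger — so the feature that spreads is manner.
Place and voice are unchanged, so the assimilation is partial, not total.
Checking the remaining alternations: /ɸ/ → [p] after /d/ (fricative → stop, matching a stop); /ɣ/ → [g] after /c/ (fricative → stop, matching a stop) — only manner changes, and always toward the preceding segment.
No alternation appears in [ɟomɪʒʃɛ]: there the adjacent consonants already agree in manner (/ʃ/ and /ʒ/ are both fricatives), so this form is consistent with the same rule.
The trigger is the preceding segment, so the direction is progressive (perseverative).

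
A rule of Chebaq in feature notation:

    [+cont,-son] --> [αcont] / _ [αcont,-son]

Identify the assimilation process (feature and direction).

regressive manner assimilation

The rule copies [cont] (continuancy) from the environment onto the target fricatives; since [±cont] encodes the stop/fricative manner contrast, the assimilating dimension is manner.
Since the environment is written after the underscore, the trigger follows the target; the direction is regressive.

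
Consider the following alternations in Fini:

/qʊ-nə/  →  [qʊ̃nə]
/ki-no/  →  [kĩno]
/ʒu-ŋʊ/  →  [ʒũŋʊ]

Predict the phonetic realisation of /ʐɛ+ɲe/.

[ʐɛ̃ɲe]

The data show regressive nasality assimilation (vowel nasalisation): /ʊ/ → [ʊ̃] before /n/; /i/ → [ĩ] before /n/; /u/ → [ũ] before /ŋ/ — a vowel is nasalised by an immediately following nasal consonant.
The vowel /ɛ/ is adjacent to the following nasal /ɲ/, so it acquires [+nasal] and surfaces as [ɛ̃].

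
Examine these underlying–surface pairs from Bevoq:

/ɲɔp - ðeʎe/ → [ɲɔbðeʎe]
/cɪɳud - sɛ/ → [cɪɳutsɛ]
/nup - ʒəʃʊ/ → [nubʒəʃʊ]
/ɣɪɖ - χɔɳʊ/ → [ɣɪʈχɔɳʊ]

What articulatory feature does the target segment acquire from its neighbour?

Underlying /p/ is realised as [b] next to /ð/; /ð/ itself does not change.
/p/ is voiceless while /ð/ is voiced; the output [b] is voiced, matching the trigger — so the feature that spreads is voicing.
The other alternating forms pattern the same way: /d/ → [t] before /s/ (voiced → voiceless, matching voiceless); /p/ → [b] before /ʒ/ (voiceless → voiced, matching voiced); /ɖ/ → [ʈ] before /χ/ (voiced → voiceless, matching voiceless) — only voicing changes, and always toward the following segment.

voicing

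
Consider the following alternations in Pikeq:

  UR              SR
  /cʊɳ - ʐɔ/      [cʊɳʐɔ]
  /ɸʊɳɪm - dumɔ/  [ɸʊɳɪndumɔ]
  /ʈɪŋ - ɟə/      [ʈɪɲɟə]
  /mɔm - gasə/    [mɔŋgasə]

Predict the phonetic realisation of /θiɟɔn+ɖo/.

The data show regressive place assimilation: /m/ → [n] before /d/; /ŋ/ → [ɲ] before /ɟ/; /m/ → [ŋ] before /g/. In each pair only place changes, matching the following consonant, while manner and voice stay constant.
Nothing changes in [cʊɳʐɔ]: there the adjacent consonants already agree in place (/ɳ/ and /ʐ/ are both retroflex), so this form is consistent with the same rule.
The rule targets /n/ (voiced alveolar nasal), which sits before the trigger /ɖ/ (retroflex).
The voiced retroflex nasal is [ɳ], so /n/ → [ɳ].

[θiɟɔɳɖo]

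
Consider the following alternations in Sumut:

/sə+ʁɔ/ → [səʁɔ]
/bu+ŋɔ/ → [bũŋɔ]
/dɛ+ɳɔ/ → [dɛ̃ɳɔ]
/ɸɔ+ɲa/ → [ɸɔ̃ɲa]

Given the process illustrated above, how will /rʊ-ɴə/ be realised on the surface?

The data show regressive nasality assimilation (vowel nasalisation): /u/ → [ũ] before /ŋ/; /ɛ/ → [ɛ̃] before /ɳ/; /ɔ/ → [ɔ̃] before /ɲ/ — a vowel is nasalised by an immediately following nasal consonant.
No change occurs in [səʁɔ] because the vowel at the boundary is adjacent to an oral consonant, not a nasal (/ə/ next to /ʁ/).
/ʊ/ sits next to the nasal /ɴ/ and is therefore nasalised to [ʊ̃].

[rʊ̃ɴə]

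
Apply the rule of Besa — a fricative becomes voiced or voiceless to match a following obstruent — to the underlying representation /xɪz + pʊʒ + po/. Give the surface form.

/z/ is a voiced alveolar fricative. The following trigger /p/ is voiceless, so /z/ must become voiceless as well.
Changing only its voicing to voiceless gives [s] — the voiceless alveolar fricative.
At the second juncture, /ʒ/ likewise becomes [ʃ] adjacent to /p/.

[xɪspʊʃpo]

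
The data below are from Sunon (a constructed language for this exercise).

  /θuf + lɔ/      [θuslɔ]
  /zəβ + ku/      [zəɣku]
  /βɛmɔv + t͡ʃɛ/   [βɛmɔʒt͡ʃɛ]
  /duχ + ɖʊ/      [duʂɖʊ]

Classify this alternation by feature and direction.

regressive place assimilation

Comparing underlying and surface forms, /f/ → [s] is the alternation; the neighbouring /l/ is constant.
The change labiodental → alveolar matches the place of the following /l/, identifying this as place assimilation.
Manner and voice are unchanged, so the assimilation is partial, not total.
Checking the remaining alternations: /β/ → [ɣ] before /k/ (bilabial → velar, matching velar); /v/ → [ʒ] before /t͡ʃ/ (labiodental → postalveolar, matching postalveolar); /χ/ → [ʂ] before /ɖ/ (uvular → retroflex, matching retroflex) — only place changes, and always toward the following segment.
Since the segment that changes precedes the conditioning segment, the assimilation is regressive.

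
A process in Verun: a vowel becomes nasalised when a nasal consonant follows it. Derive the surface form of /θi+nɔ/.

The vowel /i/ is adjacent to the following nasal /n/, so it acquires [+nasal] and surfaces as [ĩ].

[θĩnɔ]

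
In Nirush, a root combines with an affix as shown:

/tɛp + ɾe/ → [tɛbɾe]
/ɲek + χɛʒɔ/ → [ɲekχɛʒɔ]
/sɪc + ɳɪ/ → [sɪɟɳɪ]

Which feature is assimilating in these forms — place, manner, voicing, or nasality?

voicing

Comparing underlying and surface forms, /p/ → [b] is the alternation; the neighbouring /ɾ/ is constant.
The change voiceless → voiced matches the voicing of the following /ɾ/, identifying this as voicing assimilation.
Checking the remaining alternation: /c/ → [ɟ] before /ɳ/ (voiceless → voiced, matching voiced) — only voicing changes, and always toward the following segment.
No alternation appears in [ɲekχɛʒɔ]: there the adjacent consonants already agree in voicing (/k/ and /χ/ are both voiceless), so this form is consistent with the same rule.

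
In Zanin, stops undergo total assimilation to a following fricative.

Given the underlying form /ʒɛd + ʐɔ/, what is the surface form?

[ʒɛʐʐɔ]

/d/ is the segment targeted by the rule; it sits immediately before /ʐ/, so it assimilates completely and surfaces as [ʐ].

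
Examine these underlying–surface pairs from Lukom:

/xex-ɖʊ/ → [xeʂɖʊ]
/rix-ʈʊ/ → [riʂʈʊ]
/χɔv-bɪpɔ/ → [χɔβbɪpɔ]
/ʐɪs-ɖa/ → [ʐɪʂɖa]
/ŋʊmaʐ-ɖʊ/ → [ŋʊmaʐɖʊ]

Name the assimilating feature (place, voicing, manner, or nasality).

place

The segment that alternates is /x/, which surfaces as [ʂ] when adjacent to /ɖ/.
/x/ is velar while /ɖ/ is retroflex; the output [ʂ] is retroflex, matching the trigger — so the feature that spreads is place.
Checking the remaining alternations: /x/ → [ʂ] before /ʈ/ (velar → retroflex, matching retroflex); /v/ → [β] before /b/ (labiodental → bilabial, matching bilabial); /s/ → [ʂ] before /ɖ/ (alveolar → retroflex, matching retroflex) — only place changes, and always toward the following segment.
Nothing changes in [ŋʊmaʐɖʊ]: there the adjacent consonants already agree in place (/ʐ/ and /ɖ/ are both retroflex), so this form is consistent with the same rule.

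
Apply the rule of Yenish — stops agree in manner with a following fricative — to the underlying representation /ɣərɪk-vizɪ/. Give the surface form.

[ɣərɪxvizɪ]

The rule targets /k/ (voiceless velar stop), which sits before the trigger /v/ (fricative).
Changing only its manner to fricative gives [x] — the voiceless velar fricative.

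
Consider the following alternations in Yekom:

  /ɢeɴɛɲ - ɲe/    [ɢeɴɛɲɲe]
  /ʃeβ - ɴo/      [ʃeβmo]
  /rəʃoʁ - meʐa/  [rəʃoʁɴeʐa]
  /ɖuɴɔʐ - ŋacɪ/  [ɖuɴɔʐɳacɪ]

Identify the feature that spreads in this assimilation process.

Underlying /ɴ/ is realised as [m] next to /β/; /β/ itself does not change.
The change uvular → bilabial matches the place of the preceding /β/, identifying this as place assimilation.
The same holds elsewhere in the data: /m/ → [ɴ] after /ʁ/ (bilabial → uvular, matching uvular); /ŋ/ → [ɳ] after /ʐ/ (velar → retroflex, matching retroflex) — only place changes, and always toward the preceding segment.
No alternation appears in [ɢeɴɛɲɲe]: there the adjacent consonants already agree in place (/ɲ/ and /ɲ/ are both palatal), so this form is consistent with the same rule.

place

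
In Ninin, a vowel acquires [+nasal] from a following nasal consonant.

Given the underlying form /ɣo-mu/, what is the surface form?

/o/ sits next to the nasal /m/ and is therefore nasalised to [õ].

[ɣõmu]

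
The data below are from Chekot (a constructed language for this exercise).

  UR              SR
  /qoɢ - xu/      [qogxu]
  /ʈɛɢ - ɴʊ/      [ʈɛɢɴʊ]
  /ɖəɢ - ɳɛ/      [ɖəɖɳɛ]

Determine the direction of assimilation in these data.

regressive

The segment that alternates is /ɢ/, which surfaces as [g] when adjacent to /x/.
/ɢ/ is uvular while /x/ is velar; the output [g] is velar, matching the trigger — so the feature that spreads is place.
The same holds elsewhere in the data: /ɢ/ → [ɖ] before /ɳ/ (uvular → retroflex, matching retroflex) — only place changes, and always toward the following segment.
No alternation appears in [ʈɛɢɴʊ]: there the adjacent consonants already agree in place (/ɢ/ and /ɴ/ are both uvular), so this form is consistent with the same rule.
Since the segment that changes precedes the conditioning segment, the assimilation is regressive.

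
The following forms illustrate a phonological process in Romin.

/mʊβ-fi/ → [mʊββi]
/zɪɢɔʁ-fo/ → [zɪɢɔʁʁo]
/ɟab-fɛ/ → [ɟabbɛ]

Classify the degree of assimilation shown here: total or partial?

Underlying /f/ is realised as [β] next to /β/; /β/ itself does not change.
The output [β] is identical to the trigger /β/ — every feature (place, manner, voicing) has been copied — so this is total assimilation.
The other forms behave the same way: /f/ → [ʁ] after /ʁ/; /f/ → [b] after /b/ — in each case the output is a copy of the preceding consonant.

total assimilation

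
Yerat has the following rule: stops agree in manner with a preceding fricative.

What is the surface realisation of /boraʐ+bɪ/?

/b/ is a voiced bilabial stop. The preceding trigger /ʐ/ is a fricative, so /b/ must become a fricative as well.
Changing only its manner to fricative gives [β] — the voiced bilabial fricative.

[boraʐβɪ]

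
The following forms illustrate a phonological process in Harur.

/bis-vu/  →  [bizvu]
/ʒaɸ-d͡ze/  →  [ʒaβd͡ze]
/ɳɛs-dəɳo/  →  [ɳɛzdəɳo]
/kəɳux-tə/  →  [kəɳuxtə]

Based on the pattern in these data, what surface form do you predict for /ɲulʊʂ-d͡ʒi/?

[ɲulʊʐd͡ʒi]

The data show regressive voicing assimilation: /s/ → [z] before /v/; /ɸ/ → [β] before /d͡z/; /s/ → [z] before /d/. In each pair only voicing changes, matching the following consonant, while place and manner stay constant.
Nothing changes in [kəɳuxtə]: there the adjacent consonants already agree in voicing (/x/ and /t/ are both voiceless), so this form is consistent with the same rule.
The rule targets /ʂ/ (voiceless retroflex fricative), which sits before the trigger /d͡ʒ/ (voiced).
The voiced retroflex fricative is [ʐ], so /ʂ/ → [ʐ].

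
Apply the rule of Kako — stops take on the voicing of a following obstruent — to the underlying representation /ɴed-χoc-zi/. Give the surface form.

[ɴetχoɟzi]

The rule targets /d/ (voiced alveolar stop), which sits before the trigger /χ/ (voiceless).
Changing only its voicing to voiceless gives [t] — the voiceless alveolar stop.
The same rule applies at the second boundary: /c/ → [ɟ] next to /z/.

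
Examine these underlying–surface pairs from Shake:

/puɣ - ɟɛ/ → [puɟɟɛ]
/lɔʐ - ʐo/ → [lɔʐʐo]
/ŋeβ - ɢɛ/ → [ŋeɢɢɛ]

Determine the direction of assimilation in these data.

regressive

Underlying /ɣ/ is realised as [ɟ] next to /ɟ/; /ɟ/ itself does not change.
The output [ɟ] is identical to the trigger /ɟ/ — every feature (place, manner, voicing) has been copied — so this is total assimilation.
The other form behaves the same way: /β/ → [ɢ] before /ɢ/ — in each case the output is a copy of the following consonant.
In [lɔʐʐo] the two consonants at the boundary are already identical (/ʐ/ + /ʐ/), so the rule applies vacuously and nothing changes.
Since the segment that changes precedes the conditioning segment, the assimilation is regressive.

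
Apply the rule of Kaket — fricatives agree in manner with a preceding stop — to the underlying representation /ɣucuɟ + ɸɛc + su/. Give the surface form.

/ɸ/ is a voiceless bilabial fricative. The preceding trigger /ɟ/ is a stop, so /ɸ/ must become a stop as well.
The voiceless bilabial stop is [p], so /ɸ/ → [p].
At the second juncture, /s/ likewise becomes [t] adjacent to /c/.

[ɣucuɟpɛctu]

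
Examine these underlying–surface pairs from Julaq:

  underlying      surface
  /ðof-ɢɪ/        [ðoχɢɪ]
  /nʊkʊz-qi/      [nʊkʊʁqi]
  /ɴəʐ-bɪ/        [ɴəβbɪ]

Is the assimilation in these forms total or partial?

partial assimilation

The segment that alternates is /f/, which surfaces as [χ] when adjacent to /ɢ/.
/f/ is labiodental while /ɢ/ is uvular; the output [χ] is uvular, matching the trigger — so the feature that spreads is place.
Manner and voice are unchanged, so the assimilation is partial, not total.
Checking the remaining alternations: /z/ → [ʁ] before /q/ (alveolar → uvular, matching uvular); /ʐ/ → [β] before /b/ (retroflex → bilabial, matching bilabial) — only place changes, and always toward the following segment.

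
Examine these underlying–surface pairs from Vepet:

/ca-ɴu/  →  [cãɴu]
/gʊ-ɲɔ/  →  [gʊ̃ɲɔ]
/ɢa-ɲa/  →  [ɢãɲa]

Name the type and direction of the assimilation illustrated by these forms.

The vowel /a/ surfaces as nasalised [ã] next to the following nasal /ɴ/ — it has acquired the [+nasal] feature of its neighbour.
Likewise in the remaining data: /ʊ/ → [ʊ̃] before /ɲ/; /a/ → [ã] before /ɲ/ — each time a vowel is nasalised next to a following nasal.
Because the conditioning nasal is to the right of the vowel that changes, the process is regressive (anticipatory).

regressive nasality assimilation (vowel nasalisation)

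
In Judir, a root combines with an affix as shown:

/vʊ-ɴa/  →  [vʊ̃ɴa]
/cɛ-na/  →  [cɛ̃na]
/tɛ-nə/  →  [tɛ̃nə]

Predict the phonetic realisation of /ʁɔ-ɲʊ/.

The data show regressive nasality assimilation (vowel nasalisation): /ʊ/ → [ʊ̃] before /ɴ/; /ɛ/ → [ɛ̃] before /n/ — a vowel is nasalised by an immediately following nasal consonant.
The vowel /ɔ/ is adjacent to the following nasal /ɲ/, so it acquires [+nasal] and surfaces as [ɔ̃].

[ʁɔ̃ɲʊ]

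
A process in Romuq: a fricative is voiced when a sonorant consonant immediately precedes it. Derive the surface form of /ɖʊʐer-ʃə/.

/ʃ/ is a voiceless postalveolar fricative. The preceding trigger /r/ is voiced, so /ʃ/ must become voiced as well.
A voiced postalveolar fricative is [ʒ], so the surface segment is [ʒ].

[ɖʊʐerʒə]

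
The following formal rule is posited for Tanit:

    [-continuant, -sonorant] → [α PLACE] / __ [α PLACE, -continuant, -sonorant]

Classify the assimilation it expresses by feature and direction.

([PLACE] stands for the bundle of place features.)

regressive place assimilation

The rule copies the place features (abbreviated [PLACE]) from the environment onto the target, so the assimilating feature is place.
Since the environment is written after the underscore, the trigger follows the target; the direction is regressive.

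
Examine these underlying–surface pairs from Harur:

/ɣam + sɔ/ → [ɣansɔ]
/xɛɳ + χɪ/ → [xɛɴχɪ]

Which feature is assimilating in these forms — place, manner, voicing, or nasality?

Comparing underlying and surface forms, /m/ → [n] is the alternation; the neighbouring /s/ is constant.
The change bilabial → alveolar matches the place of the following /s/, identifying this as place assimilation.
The other alternating form patterns the same way: /ɳ/ → [ɴ] before /χ/ (retroflex → uvular, matching uvular) — only place changes, and always toward the following segment.

place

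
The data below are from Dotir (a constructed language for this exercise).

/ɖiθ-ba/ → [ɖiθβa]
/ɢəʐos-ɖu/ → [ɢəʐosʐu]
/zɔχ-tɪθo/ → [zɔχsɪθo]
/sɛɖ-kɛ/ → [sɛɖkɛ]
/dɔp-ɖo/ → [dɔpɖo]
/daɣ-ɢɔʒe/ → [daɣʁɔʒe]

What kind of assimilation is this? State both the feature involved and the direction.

Comparing underlying and surface forms, /b/ → [β] is the alternation; the neighbouring /θ/ is constant.
The change stop → fricative matches the manner of the preceding /θ/, identifying this as manner assimilation.
Place and voice are unchanged, so the assimilation is partial, not total.
The same holds elsewhere in the data: /ɖ/ → [ʐ] after /s/ (stop → fricative, matching a fricative); /t/ → [s] after /χ/ (stop → fricative, matching a fricative); /ɢ/ → [ʁ] after /ɣ/ (stop → fricative, matching a fricative) — only manner changes, and always toward the preceding segment.
Nothing changes in [sɛɖkɛ], [dɔpɖo]: there the adjacent consonants already agree in manner (/k/ and /ɖ/ are both stops; /ɖ/ and /p/ are both stops), so these forms are consistent with the same rule.
The trigger is the preceding segment, so the direction is progressive (perseverative).

progressive manner assimilation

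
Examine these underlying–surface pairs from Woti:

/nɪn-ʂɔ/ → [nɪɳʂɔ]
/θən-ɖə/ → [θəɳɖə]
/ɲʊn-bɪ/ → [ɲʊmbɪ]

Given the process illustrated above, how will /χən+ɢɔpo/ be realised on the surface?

[χəɴɢɔpo]

The data show regressive place assimilation: /n/ → [ɳ] before /ʂ/; /n/ → [ɳ] before /ɖ/; /n/ → [m] before /b/. In each pair only place changes, matching the following consonant, while manner and voice stay constant.
/n/ is a voiced alveolar nasal. The following trigger /ɢ/ is uvular, so /n/ must become uvular as well.
A voiced uvular nasal is [ɴ], so the surface segment is [ɴ].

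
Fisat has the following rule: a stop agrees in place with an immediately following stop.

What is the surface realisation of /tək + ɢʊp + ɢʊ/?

/k/ is a voiceless velar stop. The following trigger /ɢ/ is uvular, so /k/ must become uvular as well.
A voiceless uvular stop is [q], so the surface segment is [q].
The same rule applies at the second boundary: /p/ → [q] next to /ɢ/.

[təqɢʊqɢʊ]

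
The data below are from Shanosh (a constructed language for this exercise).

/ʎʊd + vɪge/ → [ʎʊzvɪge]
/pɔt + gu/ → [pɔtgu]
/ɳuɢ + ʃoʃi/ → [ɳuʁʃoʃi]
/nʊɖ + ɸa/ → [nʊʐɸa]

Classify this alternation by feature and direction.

regressive manner assimilation

Underlying /d/ is realised as [z] next to /v/; /v/ itself does not change.
The change stop → fricative matches the manner of the following /v/, identifying this as manner assimilation.
Place and voice are unchanged, so the assimilation is partial, not total.
Checking the remaining alternations: /ɢ/ → [ʁ] before /ʃ/ (stop → fricative, matching a fricative); /ɖ/ → [ʐ] before /ɸ/ (stop → fricative, matching a fricative) — only manner changes, and always toward the following segment.
No alternation appears in [pɔtgu]: there the adjacent consonants already agree in manner (/t/ and /g/ are both stops), so this form is consistent with the same rule.
The trigger is the following segment, so the direction is regressive (anticipatory).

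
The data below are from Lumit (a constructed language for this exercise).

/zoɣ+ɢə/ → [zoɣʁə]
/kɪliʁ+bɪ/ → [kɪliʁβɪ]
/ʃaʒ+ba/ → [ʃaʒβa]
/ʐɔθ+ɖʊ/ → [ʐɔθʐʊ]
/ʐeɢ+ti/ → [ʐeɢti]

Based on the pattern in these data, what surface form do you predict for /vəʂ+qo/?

[vəʂχo]

The data show progressive manner assimilation: /ɢ/ → [ʁ] after /ɣ/; /b/ → [β] after /ʁ/; /b/ → [β] after /ʒ/; /ɖ/ → [ʐ] after /θ/. In each pair only manner changes, matching the preceding consonant, while place and voice stay constant.
No alternation appears in [ʐeɢti]: there the adjacent consonants already agree in manner (/t/ and /ɢ/ are both stops), so this form is consistent with the same rule.
The rule targets /q/ (voiceless uvular stop), which sits after the trigger /ʂ/ (fricative).
The voiceless uvular fricative is [χ], so /q/ → [χ].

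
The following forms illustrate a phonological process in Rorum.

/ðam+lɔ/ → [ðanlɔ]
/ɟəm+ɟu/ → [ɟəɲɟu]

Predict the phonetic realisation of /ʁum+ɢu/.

[ʁuɴɢu]

The data show regressive place assimilation: /m/ → [n] before /l/; /m/ → [ɲ] before /ɟ/. In each pair only place changes, matching the following consonant, while manner and voice stay constant.
The rule targets /m/ (voiced bilabial nasal), which sits before the trigger /ɢ/ (uvular).
The voiced uvular nasal is [ɴ], so /m/ → [ɴ].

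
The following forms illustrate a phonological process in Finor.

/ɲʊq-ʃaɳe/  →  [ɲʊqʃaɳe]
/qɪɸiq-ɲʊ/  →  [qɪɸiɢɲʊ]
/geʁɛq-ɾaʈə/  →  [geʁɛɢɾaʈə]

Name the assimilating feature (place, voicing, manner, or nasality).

voicing

Comparing underlying and surface forms, /q/ → [ɢ] is the alternation; the neighbouring /ɲ/ is constant.
The change voiceless → voiced matches the voicing of the following /ɲ/, identifying this as voicing assimilation.
The other alternating form patterns the same way: /q/ → [ɢ] before /ɾ/ (voiceless → voiced, matching voiced) — only voicing changes, and always toward the following segment.
No alternation appears in [ɲʊqʃaɳe]: there the adjacent consonants already agree in voicing (/q/ and /ʃ/ are both voiceless), so this form is consistent with the same rule.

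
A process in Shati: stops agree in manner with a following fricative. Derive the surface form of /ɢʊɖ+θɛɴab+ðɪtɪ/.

The rule targets /ɖ/ (voiced retroflex stop), which sits before the trigger /θ/ (fricative).
Changing only its manner to fricative gives [ʐ] — the voiced retroflex fricative.
At the second juncture, /b/ likewise becomes [β] adjacent to /ð/.

[ɢʊʐθɛɴaβðɪtɪ]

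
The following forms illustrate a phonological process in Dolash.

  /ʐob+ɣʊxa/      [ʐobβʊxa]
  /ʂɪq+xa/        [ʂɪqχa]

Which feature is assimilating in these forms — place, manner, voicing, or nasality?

place

Underlying /ɣ/ is realised as [β] next to /b/; /b/ itself does not change.
The change velar → bilabial matches the place of the preceding /b/, identifying this as place assimilation.
Checking the remaining alternation: /x/ → [χ] after /q/ (velar → uvular, matching uvular) — only place changes, and always toward the preceding segment.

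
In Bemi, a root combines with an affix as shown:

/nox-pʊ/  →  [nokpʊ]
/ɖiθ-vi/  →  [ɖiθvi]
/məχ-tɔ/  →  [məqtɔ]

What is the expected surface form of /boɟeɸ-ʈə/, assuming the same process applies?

[boɟepʈə]

The data show regressive manner assimilation: /x/ → [k] before /p/; /χ/ → [q] before /t/. In each pair only manner changes, matching the following consonant, while place and voice stay constant.
No alternation appears in [ɖiθvi]: there the adjacent consonants already agree in manner (/θ/ and /v/ are both fricatives), so this form is consistent with the same rule.
/ɸ/ is a voiceless bilabial fricative. The following trigger /ʈ/ is a stop, so /ɸ/ must become a stop as well.
The voiceless bilabial stop is [p], so /ɸ/ → [p].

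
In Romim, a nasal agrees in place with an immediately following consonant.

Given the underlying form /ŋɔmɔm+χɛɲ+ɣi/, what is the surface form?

/m/ is a voiced bilabial nasal. The following trigger /χ/ is uvular, so /m/ must become uvular as well.
The voiced uvular nasal is [ɴ], so /m/ → [ɴ].
At the second juncture, /ɲ/ likewise becomes [ŋ] adjacent to /ɣ/.

[ŋɔmɔɴχɛŋɣi]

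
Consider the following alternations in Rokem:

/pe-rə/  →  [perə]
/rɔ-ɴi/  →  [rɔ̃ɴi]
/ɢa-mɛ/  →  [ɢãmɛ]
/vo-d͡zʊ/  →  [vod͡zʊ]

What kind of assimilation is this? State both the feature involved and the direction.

The vowel /ɔ/ surfaces as nasalised [ɔ̃] next to the following nasal /ɴ/ — it has acquired the [+nasal] feature of its neighbour.
The other form shows the same pattern: /a/ → [ã] before /m/ — each time a vowel is nasalised next to a following nasal.
No change occurs in [perə], [vod͡zʊ] because the vowel at the boundary is adjacent to an oral consonant, not a nasal (/e/ next to /r/; /o/ next to /d͡z/).
Because the conditioning nasal is to the right of the vowel that changes, the process is regressive (anticipatory).

regressive nasality assimilation (vowel nasalisation)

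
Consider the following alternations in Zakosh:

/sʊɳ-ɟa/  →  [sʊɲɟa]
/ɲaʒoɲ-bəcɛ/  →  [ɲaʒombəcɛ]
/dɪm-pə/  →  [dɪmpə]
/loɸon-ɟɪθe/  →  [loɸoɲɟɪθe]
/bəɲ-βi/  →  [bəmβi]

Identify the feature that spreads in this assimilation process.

The segment that alternates is /ɳ/, which surfaces as [ɲ] when adjacent to /ɟ/.
/ɳ/ is retroflex while /ɟ/ is palatal; the output [ɲ] is palatal, matching the trigger — so the feature that spreads is place.
Checking the remaining alternations: /ɲ/ → [m] before /b/ (palatal → bilabial, matching bilabial); /n/ → [ɲ] before /ɟ/ (alveolar → palatal, matching palatal); /ɲ/ → [m] before /β/ (palatal → bilabial, matching bilabial) — only place changes, and always toward the following segment.
Nothing changes in [dɪmpə]: there the adjacent consonants already agree in place (/m/ and /p/ are both bilabial), so this form is consistent with the same rule.

place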